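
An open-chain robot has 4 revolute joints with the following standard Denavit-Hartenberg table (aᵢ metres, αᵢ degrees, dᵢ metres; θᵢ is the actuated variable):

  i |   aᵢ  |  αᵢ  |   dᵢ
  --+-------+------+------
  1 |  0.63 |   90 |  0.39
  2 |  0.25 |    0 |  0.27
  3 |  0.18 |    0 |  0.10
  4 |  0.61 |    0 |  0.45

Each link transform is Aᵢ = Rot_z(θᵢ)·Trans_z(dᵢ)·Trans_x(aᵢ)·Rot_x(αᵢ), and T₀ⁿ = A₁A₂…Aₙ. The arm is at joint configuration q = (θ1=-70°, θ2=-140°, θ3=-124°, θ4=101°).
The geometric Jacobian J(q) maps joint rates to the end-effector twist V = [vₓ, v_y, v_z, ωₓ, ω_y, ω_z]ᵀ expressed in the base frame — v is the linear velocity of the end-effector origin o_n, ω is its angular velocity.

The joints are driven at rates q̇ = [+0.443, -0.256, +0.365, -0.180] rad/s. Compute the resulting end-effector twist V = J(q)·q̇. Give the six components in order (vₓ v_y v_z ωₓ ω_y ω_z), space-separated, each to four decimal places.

0.0310 -0.2973 0.0884 0.0667 0.0243 0.4430

o_n = [-0.8265, -0.1267, 0.2300]
J₁: ẑ×o_n = [0.1267, -0.8265, 0.0000], ω = ẑ
J2: z=[-0.9397, -0.3420, 0.0000] o=[0.2155, -0.5920, 0.3900] → [0.0547, -0.1504, -0.7937, -0.9397, -0.3420, 0.0000]
J3: z=[-0.9397, -0.3420, 0.0000] o=[-0.1037, -0.5044, 0.2293] → [-0.0002, 0.0006, -0.6022, -0.9397, -0.3420, 0.0000]
J4: z=[-0.9397, -0.3420, 0.0000] o=[-0.2041, -0.5209, 0.4083] → [0.0610, -0.1676, -0.5833, -0.9397, -0.3420, 0.0000]
V = J·q̇ = [0.0310, -0.2973, 0.0884, 0.0667, 0.0243, 0.4430]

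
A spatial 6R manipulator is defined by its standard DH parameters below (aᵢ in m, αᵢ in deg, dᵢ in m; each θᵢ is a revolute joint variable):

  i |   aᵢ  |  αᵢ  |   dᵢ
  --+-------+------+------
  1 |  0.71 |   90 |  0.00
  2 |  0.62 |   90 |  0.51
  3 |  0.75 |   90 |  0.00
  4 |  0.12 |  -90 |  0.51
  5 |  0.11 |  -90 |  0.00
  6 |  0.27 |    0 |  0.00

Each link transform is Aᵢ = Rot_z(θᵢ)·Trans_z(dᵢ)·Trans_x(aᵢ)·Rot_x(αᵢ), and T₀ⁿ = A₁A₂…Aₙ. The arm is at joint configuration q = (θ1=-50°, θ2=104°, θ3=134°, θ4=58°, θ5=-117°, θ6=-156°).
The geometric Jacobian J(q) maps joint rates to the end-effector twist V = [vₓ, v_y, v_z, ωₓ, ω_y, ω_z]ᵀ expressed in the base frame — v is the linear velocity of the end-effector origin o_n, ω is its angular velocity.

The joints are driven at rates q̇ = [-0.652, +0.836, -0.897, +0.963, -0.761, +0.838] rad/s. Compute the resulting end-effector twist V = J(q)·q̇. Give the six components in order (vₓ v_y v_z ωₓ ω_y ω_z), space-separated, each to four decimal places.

-1.3002 0.6273 1.1686 -2.3828 -1.0777 -0.5774

o_n = [-0.4819, -1.4817, 0.4162]
J₁: ẑ×o_n = [1.4817, -0.4819, 0.0000], ω = ẑ
J2: z=[-0.7660, -0.6428, 0.0000] o=[0.4564, -0.5439, 0.0000] → [-0.2675, 0.3188, 0.1153, -0.7660, -0.6428, 0.0000]
J3: z=[0.6237, -0.7433, 0.2419] o=[-0.0307, -0.7568, 0.6016] → [0.3131, 0.0065, -0.7875, 0.6237, -0.7433, 0.2419]
J4: z=[-0.6440, -0.3132, 0.6980] o=[-0.3630, -1.2002, 0.0961] → [0.0963, 0.1232, 0.1441, -0.6440, -0.3132, 0.6980]
J5: z=[0.7062, 0.1074, 0.6998] o=[-0.6561, -1.4731, 0.4338] → [0.0041, 0.1343, -0.0248, 0.7062, 0.1074, 0.6998]
J6: z=[-0.0303, -0.9829, 0.1814] o=[-0.7339, -1.4567, 0.5098] → [0.0965, 0.0429, 0.2485, -0.0303, -0.9829, 0.1814]
V = J·q̇ = [-1.3002, 0.6273, 1.1686, -2.3828, -1.0777, -0.5774]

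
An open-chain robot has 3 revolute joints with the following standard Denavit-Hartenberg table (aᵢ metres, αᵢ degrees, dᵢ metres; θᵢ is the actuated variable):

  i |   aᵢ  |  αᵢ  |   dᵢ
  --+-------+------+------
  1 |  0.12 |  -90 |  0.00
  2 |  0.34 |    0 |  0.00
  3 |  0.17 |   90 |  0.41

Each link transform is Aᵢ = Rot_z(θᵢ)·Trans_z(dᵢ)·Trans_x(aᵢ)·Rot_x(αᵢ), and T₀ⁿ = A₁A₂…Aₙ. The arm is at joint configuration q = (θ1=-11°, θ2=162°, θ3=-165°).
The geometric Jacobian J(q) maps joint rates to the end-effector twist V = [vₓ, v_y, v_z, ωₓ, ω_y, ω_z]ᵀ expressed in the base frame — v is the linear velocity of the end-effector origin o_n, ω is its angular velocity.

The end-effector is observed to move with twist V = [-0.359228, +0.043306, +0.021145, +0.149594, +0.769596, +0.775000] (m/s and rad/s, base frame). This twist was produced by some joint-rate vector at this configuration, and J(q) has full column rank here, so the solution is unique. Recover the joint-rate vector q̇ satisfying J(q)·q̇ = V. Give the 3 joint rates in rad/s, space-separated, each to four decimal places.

o_n = [0.0453, 0.4089, -0.0962]
J₁: ẑ×o_n = [-0.4089, 0.0453, 0.0000], ω = ẑ
J2: z=[0.1908, 0.9816, 0.0000] o=[0.1178, -0.0229, 0.0000] → [-0.0944, 0.0183, 0.1536, 0.1908, 0.9816, 0.0000]
J3: z=[0.1908, 0.9816, 0.0000] o=[-0.1996, 0.0388, -0.1051] → [0.0087, -0.0017, -0.1698, 0.1908, 0.9816, 0.0000]
q̇ = J⁺·V = [0.7750, 0.4770, 0.3070]

0.7750 0.4770 0.3070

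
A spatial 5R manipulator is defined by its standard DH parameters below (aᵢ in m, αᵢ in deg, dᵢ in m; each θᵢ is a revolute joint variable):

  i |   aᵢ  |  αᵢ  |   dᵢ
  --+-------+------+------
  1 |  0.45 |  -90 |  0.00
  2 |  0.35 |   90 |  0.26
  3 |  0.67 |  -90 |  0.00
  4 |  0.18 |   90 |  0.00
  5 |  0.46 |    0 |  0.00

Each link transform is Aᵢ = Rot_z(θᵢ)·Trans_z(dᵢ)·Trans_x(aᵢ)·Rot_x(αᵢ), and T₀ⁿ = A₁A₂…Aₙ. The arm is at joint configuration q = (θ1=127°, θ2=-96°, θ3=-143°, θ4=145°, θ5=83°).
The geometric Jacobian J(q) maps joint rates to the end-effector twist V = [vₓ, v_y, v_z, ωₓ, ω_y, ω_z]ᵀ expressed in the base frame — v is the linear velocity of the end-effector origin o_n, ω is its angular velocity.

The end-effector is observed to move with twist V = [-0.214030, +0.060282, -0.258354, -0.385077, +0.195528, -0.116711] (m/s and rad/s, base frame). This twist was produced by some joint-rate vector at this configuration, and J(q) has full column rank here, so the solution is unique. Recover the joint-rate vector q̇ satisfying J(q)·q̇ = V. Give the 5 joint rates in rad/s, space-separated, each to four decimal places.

0.2400 -0.3900 -0.3960 -0.7010 -0.0580

o_n = [-0.0239, 0.6821, 0.2569]
J₁: ẑ×o_n = [-0.6821, -0.0239, 0.0000], ω = ẑ
J2: z=[-0.7986, -0.6018, 0.0000] o=[-0.2708, 0.3594, 0.0000] → [-0.1546, 0.2052, -0.1091, -0.7986, -0.6018, 0.0000]
J3: z=[0.5985, -0.7943, -0.1045] o=[-0.4564, 0.1737, 0.3481] → [0.1255, 0.0093, 0.6479, 0.5985, -0.7943, -0.1045]
J4: z=[0.6757, 0.4304, 0.5985] o=[-0.1681, 0.4610, -0.1841] → [0.0575, -0.2117, 0.0873, 0.6757, 0.4304, 0.5985]
J5: z=[-0.2434, 0.8966, -0.3699] o=[-0.2933, 0.4798, -0.0562] → [0.3556, -0.0235, -0.2909, -0.2434, 0.8966, -0.3699]
q̇ = J⁺·V = [0.2400, -0.3900, -0.3960, -0.7010, -0.0580]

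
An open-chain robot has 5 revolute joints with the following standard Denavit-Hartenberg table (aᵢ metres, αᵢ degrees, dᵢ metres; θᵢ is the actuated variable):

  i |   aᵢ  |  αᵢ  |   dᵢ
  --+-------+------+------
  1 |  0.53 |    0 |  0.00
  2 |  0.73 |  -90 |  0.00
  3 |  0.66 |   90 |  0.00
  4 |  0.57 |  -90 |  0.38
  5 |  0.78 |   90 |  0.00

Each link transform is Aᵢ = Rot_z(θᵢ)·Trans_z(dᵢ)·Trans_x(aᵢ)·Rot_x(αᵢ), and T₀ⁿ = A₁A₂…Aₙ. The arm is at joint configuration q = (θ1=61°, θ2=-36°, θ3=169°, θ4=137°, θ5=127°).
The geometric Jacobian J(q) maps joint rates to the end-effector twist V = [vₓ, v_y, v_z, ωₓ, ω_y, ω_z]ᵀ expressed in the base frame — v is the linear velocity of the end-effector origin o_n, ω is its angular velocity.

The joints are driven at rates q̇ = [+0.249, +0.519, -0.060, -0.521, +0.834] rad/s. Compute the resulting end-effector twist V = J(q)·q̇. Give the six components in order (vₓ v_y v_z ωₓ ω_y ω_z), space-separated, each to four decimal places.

-0.3737 -0.3136 -0.5009 0.6991 -0.4132 1.3880

o_n = [0.3258, 0.5714, 0.1266]
J₁: ẑ×o_n = [-0.5714, 0.3258, 0.0000], ω = ẑ
J2: z=[0.0000, 0.0000, 1.0000] o=[0.2569, 0.4635, 0.0000] → [-0.1078, 0.0689, 0.0000, 0.0000, 0.0000, 1.0000]
J3: z=[-0.4226, 0.9063, 0.0000] o=[0.9186, 0.7721, 0.0000] → [0.1147, 0.0535, 0.6220, -0.4226, 0.9063, 0.0000]
J4: z=[0.1729, 0.0806, -0.9816] o=[0.3314, 0.4983, -0.1259] → [0.0921, -0.0382, 0.0131, 0.1729, 0.0806, -0.9816]
J5: z=[0.9158, -0.3799, 0.1301] o=[0.6037, 1.0542, -0.4194] → [-0.1446, -0.5362, -0.5477, 0.9158, -0.3799, 0.1301]
V = J·q̇ = [-0.3737, -0.3136, -0.5009, 0.6991, -0.4132, 1.3880]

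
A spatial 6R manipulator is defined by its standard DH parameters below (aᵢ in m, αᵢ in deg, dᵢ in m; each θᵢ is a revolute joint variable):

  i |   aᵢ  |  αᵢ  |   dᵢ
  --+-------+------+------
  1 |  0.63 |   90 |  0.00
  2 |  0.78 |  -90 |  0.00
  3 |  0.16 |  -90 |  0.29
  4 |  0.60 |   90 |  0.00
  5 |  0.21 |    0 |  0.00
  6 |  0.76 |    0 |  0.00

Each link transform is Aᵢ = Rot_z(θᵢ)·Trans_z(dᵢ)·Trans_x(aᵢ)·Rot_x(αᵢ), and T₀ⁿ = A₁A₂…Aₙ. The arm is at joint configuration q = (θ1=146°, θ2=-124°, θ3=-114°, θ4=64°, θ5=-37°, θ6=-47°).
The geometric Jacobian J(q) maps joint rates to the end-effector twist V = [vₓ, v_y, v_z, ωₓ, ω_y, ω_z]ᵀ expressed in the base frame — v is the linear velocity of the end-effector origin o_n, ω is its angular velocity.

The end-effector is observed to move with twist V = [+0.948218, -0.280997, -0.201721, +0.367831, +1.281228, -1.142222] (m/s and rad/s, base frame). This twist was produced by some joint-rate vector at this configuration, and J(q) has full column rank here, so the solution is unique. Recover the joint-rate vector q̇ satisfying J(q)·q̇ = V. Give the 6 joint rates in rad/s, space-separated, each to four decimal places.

o_n = [-0.2397, 0.3144, 0.4643]
J₁: ẑ×o_n = [-0.3144, -0.2397, 0.0000], ω = ẑ
J2: z=[0.5592, 0.8290, 0.0000] o=[-0.5223, 0.3523, 0.0000] → [0.3849, -0.2596, -0.2555, 0.5592, 0.8290, 0.0000]
J3: z=[-0.6873, 0.4636, -0.5592] o=[-0.1607, 0.1084, -0.6466] → [0.6302, 0.8077, -0.1050, -0.6873, 0.4636, -0.5592]
J4: z=[0.6510, 0.0515, -0.7574] o=[-0.3084, 0.3844, -0.7549] → [0.0098, -0.8457, -0.0491, 0.6510, 0.0515, -0.7574]
J5: z=[-0.0116, 0.9983, 0.0579] o=[0.1470, 0.3670, -0.3646] → [0.8305, -0.0128, 0.3866, -0.0116, 0.9983, 0.0579]
J6: z=[-0.0116, 0.9983, 0.0579] o=[0.1920, 0.3556, -0.1598] → [0.6254, -0.0178, 0.4314, -0.0116, 0.9983, 0.0579]
q̇ = J⁺·V = [0.1050, 0.6640, 0.9290, 0.9800, -0.1260, 0.3760]

0.1050 0.6640 0.9290 0.9800 -0.1260 0.3760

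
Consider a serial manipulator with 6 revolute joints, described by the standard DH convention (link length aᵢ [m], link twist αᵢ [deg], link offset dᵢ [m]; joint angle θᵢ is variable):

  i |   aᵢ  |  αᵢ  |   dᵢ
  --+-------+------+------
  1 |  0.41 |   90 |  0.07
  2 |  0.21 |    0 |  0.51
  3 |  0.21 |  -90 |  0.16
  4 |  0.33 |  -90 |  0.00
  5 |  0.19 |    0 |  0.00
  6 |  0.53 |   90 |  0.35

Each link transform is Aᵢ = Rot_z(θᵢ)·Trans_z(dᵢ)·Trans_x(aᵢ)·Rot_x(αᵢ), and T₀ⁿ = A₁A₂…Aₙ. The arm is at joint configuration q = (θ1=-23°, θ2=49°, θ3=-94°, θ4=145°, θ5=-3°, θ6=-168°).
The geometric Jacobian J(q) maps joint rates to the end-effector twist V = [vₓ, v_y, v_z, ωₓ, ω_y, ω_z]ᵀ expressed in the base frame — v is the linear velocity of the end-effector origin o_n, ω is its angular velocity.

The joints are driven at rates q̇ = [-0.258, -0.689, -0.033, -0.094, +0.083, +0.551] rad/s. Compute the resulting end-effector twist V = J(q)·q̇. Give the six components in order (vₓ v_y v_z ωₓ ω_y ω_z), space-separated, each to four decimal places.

0.0268 -0.1323 0.1251 -0.2187 0.3130 -0.0673

o_n = [0.1980, -1.1257, 0.2854]
J₁: ẑ×o_n = [1.1257, 0.1980, -0.0000], ω = ẑ
J2: z=[-0.3907, -0.9205, 0.0000] o=[0.3774, -0.1602, 0.0700] → [-0.1983, 0.0842, 0.2121, -0.3907, -0.9205, 0.0000]
J3: z=[-0.3907, -0.9205, 0.0000] o=[0.3050, -0.6835, 0.2285] → [-0.0524, 0.0223, 0.0744, -0.3907, -0.9205, 0.0000]
J4: z=[0.6509, -0.2763, 0.7071] o=[0.3791, -0.8888, 0.0800] → [0.1108, -0.2618, -0.2042, 0.6509, -0.2763, 0.7071]
J5: z=[-0.6934, -0.5956, 0.4056] o=[0.2771, -0.6399, 0.2711] → [0.1885, -0.0222, 0.2898, -0.6934, -0.5956, 0.4056]
J6: z=[-0.6934, -0.5956, 0.4056] o=[0.2250, -0.4995, 0.3881] → [0.3151, -0.0821, 0.4182, -0.6934, -0.5956, 0.4056]
V = J·q̇ = [0.0268, -0.1323, 0.1251, -0.2187, 0.3130, -0.0673]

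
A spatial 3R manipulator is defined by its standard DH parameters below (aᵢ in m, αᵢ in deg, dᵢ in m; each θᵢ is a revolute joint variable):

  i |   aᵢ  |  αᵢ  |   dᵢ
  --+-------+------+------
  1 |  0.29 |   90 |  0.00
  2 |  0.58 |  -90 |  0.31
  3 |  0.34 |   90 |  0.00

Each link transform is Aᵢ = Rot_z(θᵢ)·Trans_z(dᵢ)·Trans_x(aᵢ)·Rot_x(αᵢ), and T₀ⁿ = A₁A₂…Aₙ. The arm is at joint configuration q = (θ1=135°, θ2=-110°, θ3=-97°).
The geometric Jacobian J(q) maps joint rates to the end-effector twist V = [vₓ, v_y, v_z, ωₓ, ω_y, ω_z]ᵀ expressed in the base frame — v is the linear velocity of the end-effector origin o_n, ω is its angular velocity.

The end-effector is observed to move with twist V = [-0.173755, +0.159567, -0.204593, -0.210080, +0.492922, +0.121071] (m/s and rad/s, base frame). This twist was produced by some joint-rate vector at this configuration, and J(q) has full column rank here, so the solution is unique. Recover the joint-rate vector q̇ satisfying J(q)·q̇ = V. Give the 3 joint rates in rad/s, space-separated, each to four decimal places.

o_n = [0.3830, 0.5326, -0.5061]
J₁: ẑ×o_n = [-0.5326, 0.3830, 0.0000], ω = ẑ
J2: z=[0.7071, 0.7071, 0.0000] o=[-0.2051, 0.2051, 0.0000] → [-0.3579, 0.3579, -0.1842, 0.7071, 0.7071, 0.0000]
J3: z=[-0.6645, 0.6645, -0.3420] o=[0.1544, 0.2840, -0.5450] → [0.1109, -0.0523, -0.3171, -0.6645, 0.6645, -0.3420]
q̇ = J⁺·V = [0.3020, 0.2000, 0.5290]

0.3020 0.2000 0.5290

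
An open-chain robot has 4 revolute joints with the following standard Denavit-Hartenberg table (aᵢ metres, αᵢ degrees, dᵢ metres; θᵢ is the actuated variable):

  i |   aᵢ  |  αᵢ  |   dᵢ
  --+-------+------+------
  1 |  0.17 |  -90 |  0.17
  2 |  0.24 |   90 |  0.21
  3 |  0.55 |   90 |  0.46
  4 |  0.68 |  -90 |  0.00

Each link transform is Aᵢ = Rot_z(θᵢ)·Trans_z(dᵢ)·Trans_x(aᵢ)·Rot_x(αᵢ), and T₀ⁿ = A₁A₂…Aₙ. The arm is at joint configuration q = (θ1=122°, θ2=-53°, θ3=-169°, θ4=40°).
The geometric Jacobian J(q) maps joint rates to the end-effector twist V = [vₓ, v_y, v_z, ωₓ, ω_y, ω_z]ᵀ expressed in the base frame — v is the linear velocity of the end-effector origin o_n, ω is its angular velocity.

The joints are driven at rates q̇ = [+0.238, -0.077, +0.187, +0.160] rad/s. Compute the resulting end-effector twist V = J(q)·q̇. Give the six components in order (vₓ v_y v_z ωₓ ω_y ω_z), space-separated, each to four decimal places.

o_n = [0.5435, -0.8804, 0.0620]
J₁: ẑ×o_n = [0.8804, 0.5435, -0.0000], ω = ẑ
J2: z=[-0.8480, -0.5299, 0.0000] o=[-0.0901, 0.1442, 0.1700] → [0.0572, -0.0916, 1.2047, -0.8480, -0.5299, 0.0000]
J3: z=[0.4232, -0.6773, 0.6018] o=[-0.3447, 0.1554, 0.3617] → [0.8263, 0.6614, 0.1632, 0.4232, -0.6773, 0.6018]
J4: z=[-0.7716, -0.6176, -0.1524] o=[0.1111, -0.3761, 0.2073] → [0.0129, -0.1780, 0.6562, -0.7716, -0.6176, -0.1524]
V = J·q̇ = [0.3617, 0.2316, 0.0427, 0.0210, -0.1847, 0.3262]

0.3617 0.2316 0.0427 0.0210 -0.1847 0.3262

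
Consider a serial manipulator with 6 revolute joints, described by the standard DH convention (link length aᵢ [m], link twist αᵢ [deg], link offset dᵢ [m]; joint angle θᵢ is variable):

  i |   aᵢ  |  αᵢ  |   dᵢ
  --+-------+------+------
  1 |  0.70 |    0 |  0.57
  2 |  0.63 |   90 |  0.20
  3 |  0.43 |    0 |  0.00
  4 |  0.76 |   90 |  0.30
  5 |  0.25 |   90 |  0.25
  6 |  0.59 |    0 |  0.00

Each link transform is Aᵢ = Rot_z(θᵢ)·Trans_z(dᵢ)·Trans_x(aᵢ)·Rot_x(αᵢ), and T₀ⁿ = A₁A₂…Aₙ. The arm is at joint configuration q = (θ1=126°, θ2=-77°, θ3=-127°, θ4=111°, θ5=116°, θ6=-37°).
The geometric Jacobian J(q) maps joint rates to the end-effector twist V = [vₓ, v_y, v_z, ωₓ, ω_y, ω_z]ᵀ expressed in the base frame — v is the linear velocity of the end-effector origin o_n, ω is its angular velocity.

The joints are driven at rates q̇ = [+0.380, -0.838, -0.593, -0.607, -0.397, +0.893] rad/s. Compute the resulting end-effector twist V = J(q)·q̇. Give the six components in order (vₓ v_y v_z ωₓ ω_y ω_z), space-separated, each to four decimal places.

-0.0564 -1.1766 -0.8304 -0.0322 1.1953 -0.2976

o_n = [0.8466, 0.5683, 0.4052]
J₁: ẑ×o_n = [-0.5683, 0.8466, 0.0000], ω = ẑ
J2: z=[0.0000, 0.0000, 1.0000] o=[-0.4114, 0.5663, 0.5700] → [-0.0019, 1.2581, 0.0000, 0.0000, 0.0000, 1.0000]
J3: z=[0.7547, -0.6561, 0.0000] o=[0.0019, 1.0418, 0.7700] → [0.2393, 0.2753, 0.1968, 0.7547, -0.6561, 0.0000]
J4: z=[0.7547, -0.6561, 0.0000] o=[-0.1679, 0.8465, 0.4266] → [0.0140, 0.0161, 0.4556, 0.7547, -0.6561, 0.0000]
J5: z=[-0.1808, -0.2080, -0.9613] o=[0.5378, 1.2010, 0.2171] → [-0.6474, -0.2628, 0.1787, -0.1808, -0.2080, -0.9613]
J6: z=[0.8977, 0.3645, -0.2477] o=[0.5931, 0.9221, 0.0070] → [0.0575, -0.4203, -0.4100, 0.8977, 0.3645, -0.2477]
V = J·q̇ = [-0.0564, -1.1766, -0.8304, -0.0322, 1.1953, -0.2976]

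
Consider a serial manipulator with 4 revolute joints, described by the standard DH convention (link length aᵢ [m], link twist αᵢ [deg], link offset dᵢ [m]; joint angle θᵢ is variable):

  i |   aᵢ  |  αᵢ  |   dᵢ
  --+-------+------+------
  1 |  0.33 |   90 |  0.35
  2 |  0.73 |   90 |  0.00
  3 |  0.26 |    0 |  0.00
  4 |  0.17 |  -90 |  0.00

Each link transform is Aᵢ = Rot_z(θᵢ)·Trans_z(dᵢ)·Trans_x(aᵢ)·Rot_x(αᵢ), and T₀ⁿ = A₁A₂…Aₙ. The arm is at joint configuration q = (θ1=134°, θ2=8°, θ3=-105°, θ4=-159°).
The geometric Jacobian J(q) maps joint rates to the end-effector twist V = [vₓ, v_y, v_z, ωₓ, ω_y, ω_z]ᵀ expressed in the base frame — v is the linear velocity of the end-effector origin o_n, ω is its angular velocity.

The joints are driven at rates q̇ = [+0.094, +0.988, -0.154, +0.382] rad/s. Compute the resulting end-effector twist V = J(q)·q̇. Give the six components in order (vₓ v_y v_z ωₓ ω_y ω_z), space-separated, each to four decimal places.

o_n = [-0.7319, 0.6398, 0.4398]
J₁: ẑ×o_n = [-0.6398, -0.7319, 0.0000], ω = ẑ
J2: z=[0.7193, 0.6947, 0.0000] o=[-0.2292, 0.2374, 0.3500] → [0.0624, -0.0646, 0.6387, 0.7193, 0.6947, 0.0000]
J3: z=[-0.0967, 0.1001, -0.9903] o=[-0.7314, 0.7574, 0.4516] → [-0.1176, -0.0006, 0.0114, -0.0967, 0.1001, -0.9903]
J4: z=[-0.0967, 0.1001, -0.9903] o=[-0.8658, 0.5350, 0.4422] → [0.1035, -0.1328, -0.0235, -0.0967, 0.1001, -0.9903]
V = J·q̇ = [0.0591, -0.1832, 0.6202, 0.6887, 0.7091, -0.1318]

0.0591 -0.1832 0.6202 0.6887 0.7091 -0.1318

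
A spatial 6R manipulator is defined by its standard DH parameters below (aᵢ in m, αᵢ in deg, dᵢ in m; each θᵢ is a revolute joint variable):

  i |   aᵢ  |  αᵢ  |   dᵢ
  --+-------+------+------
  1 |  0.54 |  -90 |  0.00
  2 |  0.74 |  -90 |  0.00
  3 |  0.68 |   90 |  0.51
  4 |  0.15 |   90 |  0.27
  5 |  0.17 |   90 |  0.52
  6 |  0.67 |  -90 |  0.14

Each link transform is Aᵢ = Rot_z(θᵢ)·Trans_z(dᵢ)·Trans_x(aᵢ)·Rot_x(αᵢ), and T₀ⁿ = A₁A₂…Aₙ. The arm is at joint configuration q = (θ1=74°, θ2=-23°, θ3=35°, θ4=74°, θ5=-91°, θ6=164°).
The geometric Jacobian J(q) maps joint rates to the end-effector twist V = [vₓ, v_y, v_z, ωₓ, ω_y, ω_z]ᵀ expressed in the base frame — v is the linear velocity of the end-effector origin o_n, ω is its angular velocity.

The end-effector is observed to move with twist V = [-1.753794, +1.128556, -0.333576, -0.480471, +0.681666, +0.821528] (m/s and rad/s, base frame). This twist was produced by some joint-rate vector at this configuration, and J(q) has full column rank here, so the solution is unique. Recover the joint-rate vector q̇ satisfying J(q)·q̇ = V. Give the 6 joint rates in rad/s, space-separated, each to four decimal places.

0.6580 -0.0210 -0.2780 0.8680 -0.0320 -0.3360

o_n = [0.9277, 2.6185, 0.5856]
J₁: ẑ×o_n = [-2.6185, 0.9277, 0.0000], ω = ẑ
J2: z=[-0.9613, 0.2756, 0.0000] o=[0.1488, 0.5191, 0.0000] → [0.1614, 0.5630, -2.2328, -0.9613, 0.2756, 0.0000]
J3: z=[0.1077, 0.3756, -0.9205] o=[0.3366, 1.1739, 0.2891] → [1.4412, -0.5761, -0.0664, 0.1077, 0.3756, -0.9205]
J4: z=[-0.6419, 0.7333, 0.2241] o=[0.9078, 1.7508, 0.0373] → [0.2076, 0.3564, -0.5716, -0.6419, 0.7333, 0.2241]
J5: z=[0.7001, 0.4412, 0.5614] o=[0.7814, 2.0264, -0.0217] → [-0.0645, -0.3430, 0.3500, 0.7001, 0.4412, 0.5614]
J6: z=[-0.3239, -0.5044, 0.8004] o=[1.2536, 2.1296, 0.2345] → [-0.5684, -0.1471, -0.3227, -0.3239, -0.5044, 0.8004]
q̇ = J⁺·V = [0.6580, -0.0210, -0.2780, 0.8680, -0.0320, -0.3360]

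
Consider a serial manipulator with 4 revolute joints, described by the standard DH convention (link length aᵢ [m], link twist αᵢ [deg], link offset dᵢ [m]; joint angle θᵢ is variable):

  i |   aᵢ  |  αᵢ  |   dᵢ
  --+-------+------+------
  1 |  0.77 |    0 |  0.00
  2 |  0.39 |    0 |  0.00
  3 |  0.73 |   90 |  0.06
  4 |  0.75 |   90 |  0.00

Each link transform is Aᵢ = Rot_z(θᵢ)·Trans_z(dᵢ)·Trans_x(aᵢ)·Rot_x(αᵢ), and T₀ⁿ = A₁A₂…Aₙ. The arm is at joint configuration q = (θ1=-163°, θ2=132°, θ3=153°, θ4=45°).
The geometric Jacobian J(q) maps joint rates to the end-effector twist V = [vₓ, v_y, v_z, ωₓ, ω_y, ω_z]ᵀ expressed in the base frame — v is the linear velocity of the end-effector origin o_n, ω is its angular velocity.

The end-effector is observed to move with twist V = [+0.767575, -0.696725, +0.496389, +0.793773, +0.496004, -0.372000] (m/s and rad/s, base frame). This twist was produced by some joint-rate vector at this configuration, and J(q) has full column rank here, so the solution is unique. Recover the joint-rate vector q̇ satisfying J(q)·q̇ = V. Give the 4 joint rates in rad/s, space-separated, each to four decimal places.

0.6320 -0.8080 -0.1960 0.9360

o_n = [-1.0699, 0.6428, 0.5903]
J₁: ẑ×o_n = [-0.6428, -1.0699, 0.0000], ω = ẑ
J2: z=[0.0000, 0.0000, 1.0000] o=[-0.7364, -0.2251, 0.0000] → [-0.8680, -0.3336, 0.0000, 0.0000, 0.0000, 1.0000]
J3: z=[0.0000, 0.0000, 1.0000] o=[-0.4021, -0.4260, 0.0000] → [-1.0688, -0.6679, 0.0000, 0.0000, 0.0000, 1.0000]
J4: z=[0.8480, 0.5299, 0.0000] o=[-0.7889, 0.1931, 0.0600] → [0.2810, -0.4497, 0.5303, 0.8480, 0.5299, 0.0000]
q̇ = J⁺·V = [0.6320, -0.8080, -0.1960, 0.9360]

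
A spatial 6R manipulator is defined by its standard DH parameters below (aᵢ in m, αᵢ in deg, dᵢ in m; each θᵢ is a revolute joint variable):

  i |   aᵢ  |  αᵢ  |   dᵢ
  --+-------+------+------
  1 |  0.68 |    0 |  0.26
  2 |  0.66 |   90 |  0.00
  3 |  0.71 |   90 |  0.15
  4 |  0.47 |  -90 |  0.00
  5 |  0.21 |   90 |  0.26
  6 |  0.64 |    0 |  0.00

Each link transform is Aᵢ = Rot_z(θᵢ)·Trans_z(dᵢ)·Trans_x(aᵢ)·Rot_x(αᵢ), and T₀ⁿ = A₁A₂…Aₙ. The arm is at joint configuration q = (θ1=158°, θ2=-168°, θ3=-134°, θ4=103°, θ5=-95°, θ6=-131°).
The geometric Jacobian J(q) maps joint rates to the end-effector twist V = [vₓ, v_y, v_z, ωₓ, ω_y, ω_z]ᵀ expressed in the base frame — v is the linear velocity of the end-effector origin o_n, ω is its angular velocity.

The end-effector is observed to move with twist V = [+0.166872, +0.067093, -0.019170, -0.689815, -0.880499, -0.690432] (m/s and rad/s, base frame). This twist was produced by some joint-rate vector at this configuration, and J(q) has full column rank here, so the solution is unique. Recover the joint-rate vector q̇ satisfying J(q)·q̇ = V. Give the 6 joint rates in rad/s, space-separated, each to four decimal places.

o_n = [-0.5090, -0.4531, -0.4733]
J₁: ẑ×o_n = [0.4531, -0.5090, 0.0000], ω = ẑ
J2: z=[0.0000, 0.0000, 1.0000] o=[-0.6305, 0.2547, 0.2600] → [0.7078, 0.1215, -0.0000, 0.0000, 0.0000, 1.0000]
J3: z=[-0.1736, -0.9848, 0.0000] o=[0.0195, 0.1401, 0.2600] → [0.7221, -0.1273, -0.4175, -0.1736, -0.9848, 0.0000]
J4: z=[-0.7084, 0.1249, 0.6947] o=[-0.4923, 0.0780, -0.2507] → [0.3411, -0.1693, 0.3783, -0.7084, 0.1249, 0.6947]
J5: z=[0.7056, 0.1040, 0.7009] o=[-0.4995, -0.3857, -0.1747] → [0.0162, 0.2040, -0.0465, 0.7056, 0.1040, 0.7009]
J6: z=[0.0770, 0.9721, -0.2217] o=[-0.4639, -0.3145, 0.1499] → [-0.6365, 0.0580, 0.0331, 0.0770, 0.9721, -0.2217]
q̇ = J⁺·V = [-0.7890, -0.7860, 0.8950, 0.9800, 0.2430, -0.1510]

-0.7890 -0.7860 0.8950 0.9800 0.2430 -0.1510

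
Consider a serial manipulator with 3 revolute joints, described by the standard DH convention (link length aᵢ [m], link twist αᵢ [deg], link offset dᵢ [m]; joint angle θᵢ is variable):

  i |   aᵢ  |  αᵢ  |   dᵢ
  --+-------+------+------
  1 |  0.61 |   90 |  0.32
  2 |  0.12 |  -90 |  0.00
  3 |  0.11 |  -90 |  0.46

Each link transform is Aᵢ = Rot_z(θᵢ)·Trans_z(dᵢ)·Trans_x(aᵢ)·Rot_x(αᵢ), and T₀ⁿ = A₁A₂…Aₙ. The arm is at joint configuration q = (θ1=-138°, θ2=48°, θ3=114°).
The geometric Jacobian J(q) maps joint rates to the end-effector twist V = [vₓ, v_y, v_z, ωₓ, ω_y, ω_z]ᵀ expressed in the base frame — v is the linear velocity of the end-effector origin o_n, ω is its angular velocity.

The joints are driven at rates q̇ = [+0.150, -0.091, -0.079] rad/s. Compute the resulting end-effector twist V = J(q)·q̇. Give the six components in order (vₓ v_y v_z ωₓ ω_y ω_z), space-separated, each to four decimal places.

0.0170 -0.0537 0.0324 0.0173 -0.1069 0.0971

o_n = [-0.1695, -0.2878, 0.6837]
J₁: ẑ×o_n = [0.2878, -0.1695, 0.0000], ω = ẑ
J2: z=[-0.6691, 0.7431, 0.0000] o=[-0.4533, -0.4082, 0.3200] → [0.2703, 0.2434, -0.2915, -0.6691, 0.7431, 0.0000]
J3: z=[0.5523, 0.4973, 0.6691] o=[-0.5130, -0.4619, 0.4092] → [0.0200, 0.0782, -0.0747, 0.5523, 0.4973, 0.6691]
V = J·q̇ = [0.0170, -0.0537, 0.0324, 0.0173, -0.1069, 0.0971]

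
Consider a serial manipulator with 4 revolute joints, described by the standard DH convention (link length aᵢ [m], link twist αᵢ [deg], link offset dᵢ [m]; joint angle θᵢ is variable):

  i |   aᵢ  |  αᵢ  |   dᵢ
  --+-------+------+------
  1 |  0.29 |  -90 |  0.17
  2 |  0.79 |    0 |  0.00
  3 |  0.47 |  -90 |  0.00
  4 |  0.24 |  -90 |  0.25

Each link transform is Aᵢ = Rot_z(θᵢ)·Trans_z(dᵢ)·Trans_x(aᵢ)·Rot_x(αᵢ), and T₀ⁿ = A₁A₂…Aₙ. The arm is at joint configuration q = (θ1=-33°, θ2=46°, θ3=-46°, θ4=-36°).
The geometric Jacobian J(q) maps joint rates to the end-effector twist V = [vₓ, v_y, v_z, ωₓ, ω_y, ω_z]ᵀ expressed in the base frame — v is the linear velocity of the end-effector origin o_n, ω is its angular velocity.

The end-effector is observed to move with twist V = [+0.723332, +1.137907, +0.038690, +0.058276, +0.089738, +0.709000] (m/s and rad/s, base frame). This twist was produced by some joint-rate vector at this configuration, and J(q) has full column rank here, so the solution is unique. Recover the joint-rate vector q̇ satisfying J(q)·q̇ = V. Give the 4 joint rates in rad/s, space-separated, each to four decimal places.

o_n = [1.3373, -0.7003, -0.6483]
J₁: ẑ×o_n = [0.7003, 1.3373, -0.0000], ω = ẑ
J2: z=[0.5446, 0.8387, 0.0000] o=[0.2432, -0.1579, 0.1700] → [-0.6863, 0.4457, -1.2129, 0.5446, 0.8387, 0.0000]
J3: z=[0.5446, 0.8387, 0.0000] o=[0.7035, -0.4568, -0.3983] → [-0.2097, 0.1362, -0.6642, 0.5446, 0.8387, 0.0000]
J4: z=[0.0000, 0.0000, -1.0000] o=[1.0976, -0.7128, -0.3983] → [0.0126, -0.2397, -0.0000, 0.0000, 0.0000, -1.0000]
q̇ = J⁺·V = [0.9250, -0.2000, 0.3070, 0.2160]

0.9250 -0.2000 0.3070 0.2160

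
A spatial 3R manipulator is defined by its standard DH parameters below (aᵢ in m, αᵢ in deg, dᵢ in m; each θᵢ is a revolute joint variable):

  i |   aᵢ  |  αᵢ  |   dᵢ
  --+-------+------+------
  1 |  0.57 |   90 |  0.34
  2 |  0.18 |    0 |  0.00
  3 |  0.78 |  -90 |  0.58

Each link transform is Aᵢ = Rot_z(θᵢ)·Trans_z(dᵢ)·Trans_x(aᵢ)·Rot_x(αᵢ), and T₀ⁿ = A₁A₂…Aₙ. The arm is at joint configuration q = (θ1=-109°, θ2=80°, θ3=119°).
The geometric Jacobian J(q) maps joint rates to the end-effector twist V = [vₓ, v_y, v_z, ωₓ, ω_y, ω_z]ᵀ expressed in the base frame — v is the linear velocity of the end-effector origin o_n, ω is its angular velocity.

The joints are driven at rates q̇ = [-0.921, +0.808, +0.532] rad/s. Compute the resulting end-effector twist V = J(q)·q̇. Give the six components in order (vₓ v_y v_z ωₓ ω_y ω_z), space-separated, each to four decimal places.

0.2284 0.2779 -0.9630 -1.2670 0.4363 -0.9210

o_n = [-0.5040, 0.3177, 0.2633]
J₁: ẑ×o_n = [-0.3177, -0.5040, 0.0000], ω = ẑ
J2: z=[-0.9455, 0.3256, 0.0000] o=[-0.1856, -0.5389, 0.3400] → [-0.0250, -0.0725, -0.7062, -0.9455, 0.3256, 0.0000]
J3: z=[-0.9455, 0.3256, 0.0000] o=[-0.1958, -0.5685, 0.5173] → [-0.0827, -0.2401, -0.7375, -0.9455, 0.3256, 0.0000]
V = J·q̇ = [0.2284, 0.2779, -0.9630, -1.2670, 0.4363, -0.9210]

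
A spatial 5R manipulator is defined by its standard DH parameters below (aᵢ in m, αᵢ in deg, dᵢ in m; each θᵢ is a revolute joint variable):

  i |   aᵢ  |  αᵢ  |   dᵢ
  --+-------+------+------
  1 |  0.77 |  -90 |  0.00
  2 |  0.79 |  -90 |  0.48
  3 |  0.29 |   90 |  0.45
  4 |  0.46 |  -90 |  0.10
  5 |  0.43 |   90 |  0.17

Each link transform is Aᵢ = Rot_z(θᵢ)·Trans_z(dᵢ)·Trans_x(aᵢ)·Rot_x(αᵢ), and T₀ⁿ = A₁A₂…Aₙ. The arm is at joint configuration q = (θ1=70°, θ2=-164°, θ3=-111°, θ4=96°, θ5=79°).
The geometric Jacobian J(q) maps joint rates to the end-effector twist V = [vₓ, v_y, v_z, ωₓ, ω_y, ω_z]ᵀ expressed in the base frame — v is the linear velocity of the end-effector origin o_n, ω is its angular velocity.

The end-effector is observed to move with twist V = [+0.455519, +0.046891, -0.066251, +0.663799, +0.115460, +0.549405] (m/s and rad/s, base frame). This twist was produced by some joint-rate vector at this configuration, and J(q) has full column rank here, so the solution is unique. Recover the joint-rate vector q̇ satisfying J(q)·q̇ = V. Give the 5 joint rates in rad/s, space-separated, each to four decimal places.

o_n = [-0.6120, 0.2349, 1.2280]
J₁: ẑ×o_n = [-0.2349, -0.6120, 0.0000], ω = ẑ
J2: z=[-0.9397, 0.3420, 0.0000] o=[0.2634, 0.7236, 0.0000] → [0.4200, 1.1539, 0.7586, -0.9397, 0.3420, 0.0000]
J3: z=[0.0943, 0.2590, 0.9613] o=[-0.4474, 0.1741, 0.2178] → [0.2032, -0.2534, 0.0484, 0.0943, 0.2590, 0.9613]
J4: z=[0.6437, 0.7207, -0.2573] o=[-0.6252, 0.4772, 0.6217] → [0.3746, -0.3937, -0.1655, 0.6437, 0.7207, -0.2573]
J5: z=[0.7454, -0.6666, -0.0022] o=[-0.4812, 0.6368, 1.0404] → [-0.1259, -0.1395, -0.3868, 0.7454, -0.6666, -0.0022]
q̇ = J⁺·V = [-0.1590, 0.4180, 0.8670, 0.4780, 0.8950]

-0.1590 0.4180 0.8670 0.4780 0.8950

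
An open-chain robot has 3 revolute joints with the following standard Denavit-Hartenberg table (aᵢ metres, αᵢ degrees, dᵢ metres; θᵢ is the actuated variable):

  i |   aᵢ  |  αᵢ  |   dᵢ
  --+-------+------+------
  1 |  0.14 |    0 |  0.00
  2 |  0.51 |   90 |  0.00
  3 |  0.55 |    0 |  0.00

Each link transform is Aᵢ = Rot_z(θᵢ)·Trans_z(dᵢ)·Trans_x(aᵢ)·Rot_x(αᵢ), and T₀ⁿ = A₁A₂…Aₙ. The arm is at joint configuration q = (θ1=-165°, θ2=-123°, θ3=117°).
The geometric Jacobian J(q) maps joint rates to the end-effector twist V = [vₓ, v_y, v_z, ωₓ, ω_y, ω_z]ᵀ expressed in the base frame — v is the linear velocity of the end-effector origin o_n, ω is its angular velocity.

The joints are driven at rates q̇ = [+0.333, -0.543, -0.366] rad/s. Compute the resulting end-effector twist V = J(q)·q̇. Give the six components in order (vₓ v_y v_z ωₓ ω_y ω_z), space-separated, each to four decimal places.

0.1195 0.1087 0.0914 -0.3481 0.1131 -0.2100

o_n = [-0.0548, 0.2113, 0.4901]
J₁: ẑ×o_n = [-0.2113, -0.0548, 0.0000], ω = ẑ
J2: z=[0.0000, 0.0000, 1.0000] o=[-0.1352, -0.0362, 0.0000] → [-0.2476, 0.0804, 0.0000, 0.0000, 0.0000, 1.0000]
J3: z=[0.9511, -0.3090, 0.0000] o=[0.0224, 0.4488, 0.0000] → [-0.1514, -0.4661, -0.2497, 0.9511, -0.3090, 0.0000]
V = J·q̇ = [0.1195, 0.1087, 0.0914, -0.3481, 0.1131, -0.2100]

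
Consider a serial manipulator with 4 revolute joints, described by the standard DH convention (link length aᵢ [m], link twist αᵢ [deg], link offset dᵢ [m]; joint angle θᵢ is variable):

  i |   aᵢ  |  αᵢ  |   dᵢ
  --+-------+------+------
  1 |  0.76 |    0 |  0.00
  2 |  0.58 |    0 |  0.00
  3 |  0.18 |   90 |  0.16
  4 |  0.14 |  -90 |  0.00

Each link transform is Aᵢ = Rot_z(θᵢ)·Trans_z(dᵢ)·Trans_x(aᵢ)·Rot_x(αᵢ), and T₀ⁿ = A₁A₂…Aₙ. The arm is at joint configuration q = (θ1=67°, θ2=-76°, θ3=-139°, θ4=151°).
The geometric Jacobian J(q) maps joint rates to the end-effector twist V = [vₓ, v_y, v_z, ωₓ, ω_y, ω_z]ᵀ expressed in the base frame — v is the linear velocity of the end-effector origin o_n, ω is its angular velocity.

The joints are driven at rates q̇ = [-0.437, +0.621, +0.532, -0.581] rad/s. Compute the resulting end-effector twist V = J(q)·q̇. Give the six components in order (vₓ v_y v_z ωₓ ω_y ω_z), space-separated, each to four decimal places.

0.3108 -0.0802 0.0711 0.3079 -0.4927 0.7160

o_n = [0.8210, 0.5784, 0.2279]
J₁: ẑ×o_n = [-0.5784, 0.8210, 0.0000], ω = ẑ
J2: z=[0.0000, 0.0000, 1.0000] o=[0.2970, 0.6996, 0.0000] → [0.1212, 0.5241, -0.0000, 0.0000, 0.0000, 1.0000]
J3: z=[0.0000, 0.0000, 1.0000] o=[0.8698, 0.6089, 0.0000] → [0.0305, -0.0488, 0.0000, 0.0000, 0.0000, 1.0000]
J4: z=[-0.5299, 0.8480, 0.0000] o=[0.7172, 0.5135, 0.1600] → [0.0576, 0.0360, -0.1224, -0.5299, 0.8480, 0.0000]
V = J·q̇ = [0.3108, -0.0802, 0.0711, 0.3079, -0.4927, 0.7160]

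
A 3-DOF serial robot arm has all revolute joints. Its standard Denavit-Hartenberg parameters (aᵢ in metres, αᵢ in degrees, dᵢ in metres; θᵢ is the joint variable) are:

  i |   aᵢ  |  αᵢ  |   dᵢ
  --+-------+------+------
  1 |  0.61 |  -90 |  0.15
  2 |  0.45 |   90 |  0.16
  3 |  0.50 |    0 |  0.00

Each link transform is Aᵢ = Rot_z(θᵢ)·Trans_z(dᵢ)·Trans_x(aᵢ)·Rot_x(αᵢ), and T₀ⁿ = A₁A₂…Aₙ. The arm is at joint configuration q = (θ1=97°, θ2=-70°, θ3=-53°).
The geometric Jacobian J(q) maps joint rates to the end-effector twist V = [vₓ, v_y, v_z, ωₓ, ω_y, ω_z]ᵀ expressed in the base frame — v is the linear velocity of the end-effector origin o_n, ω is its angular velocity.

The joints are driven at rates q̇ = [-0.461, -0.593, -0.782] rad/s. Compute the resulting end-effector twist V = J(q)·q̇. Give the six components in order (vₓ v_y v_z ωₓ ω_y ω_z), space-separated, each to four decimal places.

o_n = [0.1319, 0.8895, 0.8556]
J₁: ẑ×o_n = [-0.8895, 0.1319, 0.0000], ω = ẑ
J2: z=[-0.9925, -0.1219, 0.0000] o=[-0.0743, 0.6055, 0.1500] → [-0.0860, 0.7004, -0.2568, -0.9925, -0.1219, 0.0000]
J3: z=[0.1145, -0.9327, 0.3420] o=[-0.2519, 0.7387, 0.5729] → [-0.3153, 0.0989, 0.3752, 0.1145, -0.9327, 0.3420]
V = J·q̇ = [0.7076, -0.5534, -0.1411, 0.4990, 0.8016, -0.7285]

0.7076 -0.5534 -0.1411 0.4990 0.8016 -0.7285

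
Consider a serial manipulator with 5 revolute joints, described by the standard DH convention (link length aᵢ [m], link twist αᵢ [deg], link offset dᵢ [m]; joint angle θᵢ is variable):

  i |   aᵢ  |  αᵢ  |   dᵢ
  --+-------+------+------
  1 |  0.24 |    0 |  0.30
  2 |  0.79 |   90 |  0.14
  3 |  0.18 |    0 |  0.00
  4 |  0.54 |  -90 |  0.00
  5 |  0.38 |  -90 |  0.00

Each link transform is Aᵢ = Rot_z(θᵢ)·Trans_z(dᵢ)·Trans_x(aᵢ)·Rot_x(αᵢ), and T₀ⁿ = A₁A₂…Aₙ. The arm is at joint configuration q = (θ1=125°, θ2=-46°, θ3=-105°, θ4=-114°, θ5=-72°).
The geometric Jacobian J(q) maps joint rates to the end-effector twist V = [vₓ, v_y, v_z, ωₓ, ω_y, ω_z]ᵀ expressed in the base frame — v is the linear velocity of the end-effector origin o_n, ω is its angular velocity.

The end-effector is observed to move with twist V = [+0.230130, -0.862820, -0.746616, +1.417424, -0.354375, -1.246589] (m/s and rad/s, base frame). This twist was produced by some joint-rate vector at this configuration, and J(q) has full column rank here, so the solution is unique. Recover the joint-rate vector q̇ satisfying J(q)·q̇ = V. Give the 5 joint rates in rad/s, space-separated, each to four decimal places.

o_n = [0.2615, 0.3559, 0.6799]
J₁: ẑ×o_n = [-0.3559, 0.2615, 0.0000], ω = ẑ
J2: z=[0.0000, 0.0000, 1.0000] o=[-0.1377, 0.1966, 0.3000] → [-0.1593, 0.3991, 0.0000, 0.0000, 0.0000, 1.0000]
J3: z=[0.9816, -0.1908, 0.0000] o=[0.0131, 0.9721, 0.4400] → [-0.0458, -0.2355, -0.5575, 0.9816, -0.1908, 0.0000]
J4: z=[0.9816, -0.1908, 0.0000] o=[0.0042, 0.9264, 0.2661] → [-0.0789, -0.4061, -0.5109, 0.9816, -0.1908, 0.0000]
J5: z=[-0.1201, -0.6178, -0.7771] o=[-0.0759, 0.5144, 0.6060] → [-0.1689, -0.2533, 0.2274, -0.1201, -0.6178, -0.7771]
q̇ = J⁺·V = [-0.8240, -0.3270, 0.6260, 0.8330, 0.1230]

-0.8240 -0.3270 0.6260 0.8330 0.1230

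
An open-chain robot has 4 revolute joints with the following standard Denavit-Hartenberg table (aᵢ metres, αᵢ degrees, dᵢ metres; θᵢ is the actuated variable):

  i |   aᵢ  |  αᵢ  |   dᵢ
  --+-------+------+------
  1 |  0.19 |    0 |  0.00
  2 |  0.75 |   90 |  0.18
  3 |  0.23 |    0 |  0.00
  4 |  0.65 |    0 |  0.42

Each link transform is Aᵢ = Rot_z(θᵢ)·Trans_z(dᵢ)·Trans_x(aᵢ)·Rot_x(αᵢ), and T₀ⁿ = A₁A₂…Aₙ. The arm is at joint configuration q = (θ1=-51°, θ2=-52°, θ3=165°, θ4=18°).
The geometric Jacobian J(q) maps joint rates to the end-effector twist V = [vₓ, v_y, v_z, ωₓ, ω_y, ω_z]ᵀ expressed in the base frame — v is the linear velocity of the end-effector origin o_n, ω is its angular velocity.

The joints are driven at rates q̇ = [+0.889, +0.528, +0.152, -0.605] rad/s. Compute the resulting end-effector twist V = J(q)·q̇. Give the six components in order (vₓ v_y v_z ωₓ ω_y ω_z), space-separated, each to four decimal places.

o_n = [-0.2624, 0.0650, 0.2055]
J₁: ẑ×o_n = [-0.0650, -0.2624, 0.0000], ω = ẑ
J2: z=[0.0000, 0.0000, 1.0000] o=[0.1196, -0.1477, 0.0000] → [-0.2126, -0.3820, 0.0000, 0.0000, 0.0000, 1.0000]
J3: z=[-0.9744, 0.2250, 0.0000] o=[-0.0491, -0.8784, 0.1800] → [0.0057, 0.0249, -0.8713, -0.9744, 0.2250, 0.0000]
J4: z=[-0.9744, 0.2250, 0.0000] o=[0.0008, -0.6620, 0.2395] → [-0.0077, -0.0331, -0.6491, -0.9744, 0.2250, 0.0000]
V = J·q̇ = [-0.1645, -0.4111, 0.2603, 0.4414, -0.1019, 1.4170]

-0.1645 -0.4111 0.2603 0.4414 -0.1019 1.4170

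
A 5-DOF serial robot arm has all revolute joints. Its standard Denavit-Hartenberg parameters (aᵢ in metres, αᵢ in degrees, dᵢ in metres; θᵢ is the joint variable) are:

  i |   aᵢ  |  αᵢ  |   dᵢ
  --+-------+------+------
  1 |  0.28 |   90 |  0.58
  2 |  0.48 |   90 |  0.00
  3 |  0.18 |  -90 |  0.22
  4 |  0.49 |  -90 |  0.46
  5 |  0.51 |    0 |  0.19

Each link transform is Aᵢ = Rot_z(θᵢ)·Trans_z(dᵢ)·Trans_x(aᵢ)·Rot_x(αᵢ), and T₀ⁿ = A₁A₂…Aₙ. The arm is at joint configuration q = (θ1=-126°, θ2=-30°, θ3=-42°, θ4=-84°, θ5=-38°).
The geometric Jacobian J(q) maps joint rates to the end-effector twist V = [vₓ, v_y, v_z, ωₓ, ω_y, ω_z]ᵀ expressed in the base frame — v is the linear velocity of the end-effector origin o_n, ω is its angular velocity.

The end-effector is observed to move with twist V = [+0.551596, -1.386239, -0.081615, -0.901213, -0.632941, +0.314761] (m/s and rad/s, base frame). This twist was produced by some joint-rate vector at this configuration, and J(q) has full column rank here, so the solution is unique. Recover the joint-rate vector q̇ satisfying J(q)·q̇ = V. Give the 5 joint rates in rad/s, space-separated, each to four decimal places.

o_n = [-0.7430, -0.5703, -1.0322]
J₁: ẑ×o_n = [0.5703, -0.7430, 0.0000], ω = ẑ
J2: z=[-0.8090, 0.5878, 0.0000] o=[-0.1646, -0.2265, 0.5800] → [-0.9476, -1.3043, 0.6181, -0.8090, 0.5878, 0.0000]
J3: z=[0.2939, 0.4045, -0.8660] o=[-0.4089, -0.5628, 0.3400] → [-0.5615, 0.6926, 0.1330, 0.2939, 0.4045, -0.8660]
J4: z=[-0.9418, -0.0320, -0.3346] o=[-0.3149, -0.6384, 0.0826] → [0.0585, -0.9067, -0.0778, -0.9418, -0.0320, -0.3346]
J5: z=[0.1314, -0.9512, -0.2790] o=[-0.5966, -0.5028, -0.5124] → [0.4756, 0.1092, -0.1482, 0.1314, -0.9512, -0.2790]
q̇ = J⁺·V = [0.2680, 0.1970, -0.5040, 0.7070, 0.5490]

0.2680 0.1970 -0.5040 0.7070 0.5490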